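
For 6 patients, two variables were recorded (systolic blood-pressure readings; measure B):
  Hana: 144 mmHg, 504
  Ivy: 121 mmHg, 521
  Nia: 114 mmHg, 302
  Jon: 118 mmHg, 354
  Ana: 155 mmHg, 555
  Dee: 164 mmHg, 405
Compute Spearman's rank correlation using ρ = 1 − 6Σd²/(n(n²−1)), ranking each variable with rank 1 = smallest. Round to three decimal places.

0.600

Ranks of variable 1: 4, 3, 1, 2, 5, 6
Ranks of variable 2: 4, 5, 1, 2, 6, 3
d = r₁ − r₂: 0, -2, 0, 0, -1, 3
d²: 0, 4, 0, 0, 1, 9; Σd² = 14
ρ = 1 − 6·14/(6·35) = 1 − 84/210 = 0.600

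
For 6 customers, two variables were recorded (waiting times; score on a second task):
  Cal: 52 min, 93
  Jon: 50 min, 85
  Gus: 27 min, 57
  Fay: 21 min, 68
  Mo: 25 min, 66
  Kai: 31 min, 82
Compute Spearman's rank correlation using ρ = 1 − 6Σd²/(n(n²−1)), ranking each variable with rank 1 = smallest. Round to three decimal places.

Ranks of variable 1: 6, 5, 3, 1, 2, 4
Ranks of variable 2: 6, 5, 1, 3, 2, 4
d = r₁ − r₂: 0, 0, 2, -2, 0, 0
d²: 0, 0, 4, 4, 0, 0; Σd² = 8
ρ = 1 − 6·8/(6·35) = 1 − 48/210 = 0.771

0.771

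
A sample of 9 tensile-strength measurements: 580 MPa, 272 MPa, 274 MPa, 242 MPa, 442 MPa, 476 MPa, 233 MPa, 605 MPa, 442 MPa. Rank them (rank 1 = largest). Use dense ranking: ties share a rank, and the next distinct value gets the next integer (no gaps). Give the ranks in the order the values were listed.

2, 6, 5, 7, 4, 3, 8, 1, 4

Sorted (descending): 605, 580, 476, 442, 442, 274, 272, 242, 233
The 2 values of 442 share dense rank 4.
Remaining distinct values take the next consecutive integers.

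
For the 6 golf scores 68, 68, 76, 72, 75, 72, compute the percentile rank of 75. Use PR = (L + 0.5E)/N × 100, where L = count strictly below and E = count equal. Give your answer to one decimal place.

75.0

N = 6.
Strictly below 75: 4. Equal to 75: 1.
PR = (4 + 0.5·1)/6 × 100 = 75.0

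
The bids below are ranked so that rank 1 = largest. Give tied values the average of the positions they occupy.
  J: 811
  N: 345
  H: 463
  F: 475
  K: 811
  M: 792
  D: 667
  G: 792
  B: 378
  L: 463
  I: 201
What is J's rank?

Sorted (descending): 811, 811, 792, 792, 667, 475, 463, 463, 378, 345, 201
The 2 values of 811 occupy positions 1–2 → average rank (1+2)/2 = 1.5.
The 2 values of 792 occupy positions 3–4 → average rank (3+4)/2 = 3.5.
The 2 values of 463 occupy positions 7–8 → average rank (7+8)/2 = 7.5.
J has value 811 → rank 1.5.

1.5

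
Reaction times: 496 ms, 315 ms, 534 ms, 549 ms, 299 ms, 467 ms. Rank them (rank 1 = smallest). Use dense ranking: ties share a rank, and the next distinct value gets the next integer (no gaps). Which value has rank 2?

315

Sorted (ascending): 299, 315, 467, 496, 534, 549
No ties — each value takes its position as its rank.
Rank 2 → value 315.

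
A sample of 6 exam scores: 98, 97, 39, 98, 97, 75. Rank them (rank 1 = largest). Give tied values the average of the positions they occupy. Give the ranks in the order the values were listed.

Sorted (descending): 98, 98, 97, 97, 75, 39
The 2 values of 98 occupy positions 1–2 → average rank (1+2)/2 = 1.5.
The 2 values of 97 occupy positions 3–4 → average rank (3+4)/2 = 3.5.

1.5, 3.5, 6, 1.5, 3.5, 5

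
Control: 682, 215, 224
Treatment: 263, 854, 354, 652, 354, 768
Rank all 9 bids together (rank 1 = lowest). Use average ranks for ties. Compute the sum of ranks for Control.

10

Sorted (ascending): 215, 224, 263, 354, 354, 652, 682, 768, 854
The 2 values of 354 occupy positions 4–5 → average rank (4+5)/2 = 4.5.
Control values → pooled ranks: 682→7, 215→1, 224→2
Rank sum = 7 + 1 + 2 = 10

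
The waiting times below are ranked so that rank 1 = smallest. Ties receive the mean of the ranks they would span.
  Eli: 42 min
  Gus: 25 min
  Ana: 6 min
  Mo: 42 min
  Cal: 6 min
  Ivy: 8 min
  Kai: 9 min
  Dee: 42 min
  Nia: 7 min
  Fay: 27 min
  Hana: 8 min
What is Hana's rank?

4.5

Sorted (ascending): 6, 6, 7, 8, 8, 9, 25, 27, 42, 42, 42
The 2 values of 6 occupy positions 1–2 → average rank (1+2)/2 = 1.5.
The 2 values of 8 occupy positions 4–5 → average rank (4+5)/2 = 4.5.
The 3 values of 42 occupy positions 9–11 → average rank 10.
Hana has value 8 min → rank 4.5.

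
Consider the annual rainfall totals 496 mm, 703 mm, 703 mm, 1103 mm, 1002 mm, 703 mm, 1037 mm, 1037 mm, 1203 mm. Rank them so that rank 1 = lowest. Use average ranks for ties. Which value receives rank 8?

Sorted (ascending): 496, 703, 703, 703, 1002, 1037, 1037, 1103, 1203
The 3 values of 703 occupy positions 2–4 → average rank 3.
The 2 values of 1037 occupy positions 6–7 → average rank (6+7)/2 = 6.5.
Rank 8 → value 1103.

1103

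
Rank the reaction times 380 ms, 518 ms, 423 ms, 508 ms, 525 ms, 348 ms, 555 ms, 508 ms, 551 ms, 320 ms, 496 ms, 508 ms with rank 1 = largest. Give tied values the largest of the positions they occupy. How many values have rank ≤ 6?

4

Sorted (descending): 555, 551, 525, 518, 508, 508, 508, 496, 423, 380, 348, 320
The 3 values of 508 occupy positions 5–7 → each gets rank 7.
Ranks ≤ 6: {1, 2, 3, 4} → 4 values.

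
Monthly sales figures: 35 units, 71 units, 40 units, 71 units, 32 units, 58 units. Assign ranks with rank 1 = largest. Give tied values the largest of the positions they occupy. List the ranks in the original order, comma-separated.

5, 2, 4, 2, 6, 3

Sorted (descending): 71, 71, 58, 40, 35, 32
The 2 values of 71 occupy positions 1–2 → each gets rank 2.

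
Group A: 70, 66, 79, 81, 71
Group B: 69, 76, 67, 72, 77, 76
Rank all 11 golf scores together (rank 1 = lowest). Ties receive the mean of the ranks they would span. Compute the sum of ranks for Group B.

35

Sorted (ascending): 66, 67, 69, 70, 71, 72, 76, 76, 77, 79, 81
The 2 values of 76 occupy positions 7–8 → average rank (7+8)/2 = 7.5.
Group B values → pooled ranks: 69→3, 76→7.5, 67→2, 72→6, 77→9, 76→7.5
Rank sum = 3 + 7.5 + 2 + 6 + 9 + 7.5 = 35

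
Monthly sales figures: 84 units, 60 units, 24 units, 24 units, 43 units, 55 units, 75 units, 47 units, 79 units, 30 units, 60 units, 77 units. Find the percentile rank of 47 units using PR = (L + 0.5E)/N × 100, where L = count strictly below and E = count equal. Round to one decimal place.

N = 12.
Strictly below 47: 4. Equal to 47: 1.
PR = (4 + 0.5·1)/12 × 100 = 37.5

37.5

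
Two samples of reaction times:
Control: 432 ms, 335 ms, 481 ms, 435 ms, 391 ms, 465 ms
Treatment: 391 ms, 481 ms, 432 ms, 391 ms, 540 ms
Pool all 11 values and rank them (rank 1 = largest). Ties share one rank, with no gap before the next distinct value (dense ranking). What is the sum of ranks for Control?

Sorted (descending): 540, 481, 481, 465, 435, 432, 432, 391, 391, 391, 335
The 2 values of 481 share dense rank 2.
The 2 values of 432 share dense rank 5.
The 3 values of 391 share dense rank 6.
Remaining distinct values take the next consecutive integers.
Control values → pooled ranks: 432→5, 335→7, 481→2, 435→4, 391→6, 465→3
Rank sum = 5 + 7 + 2 + 4 + 6 + 3 = 27

27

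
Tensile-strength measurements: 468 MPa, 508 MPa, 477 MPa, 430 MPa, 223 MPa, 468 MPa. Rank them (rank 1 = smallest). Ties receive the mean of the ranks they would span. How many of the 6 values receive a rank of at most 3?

2

Sorted (ascending): 223, 430, 468, 468, 477, 508
The 2 values of 468 occupy positions 3–4 → average rank (3+4)/2 = 3.5.
Ranks ≤ 3: {1, 2} → 2 values.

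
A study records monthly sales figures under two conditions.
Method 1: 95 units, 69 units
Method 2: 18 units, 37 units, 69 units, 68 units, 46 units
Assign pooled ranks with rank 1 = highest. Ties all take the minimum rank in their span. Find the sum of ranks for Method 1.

Sorted (descending): 95, 69, 69, 68, 46, 37, 18
The 2 values of 69 occupy positions 2–3 → each gets rank 2.
Method 1 values → pooled ranks: 95→1, 69→2
Rank sum = 1 + 2 = 3

3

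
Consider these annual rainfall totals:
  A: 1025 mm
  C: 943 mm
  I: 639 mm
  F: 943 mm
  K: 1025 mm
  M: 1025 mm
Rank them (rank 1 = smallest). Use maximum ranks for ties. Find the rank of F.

3

Sorted (ascending): 639, 943, 943, 1025, 1025, 1025
The 2 values of 943 occupy positions 2–3 → each gets rank 3.
The 3 values of 1025 occupy positions 4–6 → each gets rank 6.
F has value 943 mm → rank 3.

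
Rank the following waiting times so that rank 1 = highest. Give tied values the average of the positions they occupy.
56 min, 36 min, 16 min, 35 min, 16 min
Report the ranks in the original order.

Sorted (descending): 56, 36, 35, 16, 16
The 2 values of 16 occupy positions 4–5 → average rank (4+5)/2 = 4.5.

1, 2, 4.5, 3, 4.5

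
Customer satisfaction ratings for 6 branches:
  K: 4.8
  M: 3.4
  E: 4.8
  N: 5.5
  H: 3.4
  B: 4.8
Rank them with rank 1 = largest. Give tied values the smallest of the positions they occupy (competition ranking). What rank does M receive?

5

Sorted (descending): 5.5, 4.8, 4.8, 4.8, 3.4, 3.4
The 3 values of 4.8 occupy positions 2–4 → each gets rank 2.
The 2 values of 3.4 occupy positions 5–6 → each gets rank 5.
M has value 3.4 → rank 5.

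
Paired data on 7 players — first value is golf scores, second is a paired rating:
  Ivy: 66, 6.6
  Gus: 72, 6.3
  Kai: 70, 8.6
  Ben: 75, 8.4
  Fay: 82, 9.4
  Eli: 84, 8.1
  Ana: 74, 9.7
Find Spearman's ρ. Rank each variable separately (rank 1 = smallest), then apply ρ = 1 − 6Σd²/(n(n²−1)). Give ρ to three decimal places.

0.286

Ranks of variable 1: 1, 3, 2, 5, 6, 7, 4
Ranks of variable 2: 2, 1, 5, 4, 6, 3, 7
d = r₁ − r₂: -1, 2, -3, 1, 0, 4, -3
d²: 1, 4, 9, 1, 0, 16, 9; Σd² = 40
ρ = 1 − 6·40/(7·48) = 1 − 240/336 = 0.286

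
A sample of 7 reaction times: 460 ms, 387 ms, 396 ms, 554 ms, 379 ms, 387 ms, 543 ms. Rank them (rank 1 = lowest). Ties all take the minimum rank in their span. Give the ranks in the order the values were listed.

Sorted (ascending): 379, 387, 387, 396, 460, 543, 554
The 2 values of 387 occupy positions 2–3 → each gets rank 2.

5, 2, 4, 7, 1, 2, 6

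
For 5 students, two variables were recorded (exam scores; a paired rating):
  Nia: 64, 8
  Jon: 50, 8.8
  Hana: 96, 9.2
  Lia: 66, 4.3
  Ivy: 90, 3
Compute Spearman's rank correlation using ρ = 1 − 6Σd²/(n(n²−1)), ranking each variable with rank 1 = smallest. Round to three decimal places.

Ranks of variable 1: 2, 1, 5, 3, 4
Ranks of variable 2: 3, 4, 5, 2, 1
d = r₁ − r₂: -1, -3, 0, 1, 3
d²: 1, 9, 0, 1, 9; Σd² = 20
ρ = 1 − 6·20/(5·24) = 1 − 120/120 = 0.000

0.000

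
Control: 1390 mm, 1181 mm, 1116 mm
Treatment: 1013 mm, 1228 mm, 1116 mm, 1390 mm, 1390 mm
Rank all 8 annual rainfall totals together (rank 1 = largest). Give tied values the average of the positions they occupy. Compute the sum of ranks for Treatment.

22.5

Sorted (descending): 1390, 1390, 1390, 1228, 1181, 1116, 1116, 1013
The 3 values of 1390 occupy positions 1–3 → average rank 2.
The 2 values of 1116 occupy positions 6–7 → average rank (6+7)/2 = 6.5.
Treatment values → pooled ranks: 1013→8, 1228→4, 1116→6.5, 1390→2, 1390→2
Rank sum = 8 + 4 + 6.5 + 2 + 2 = 22.5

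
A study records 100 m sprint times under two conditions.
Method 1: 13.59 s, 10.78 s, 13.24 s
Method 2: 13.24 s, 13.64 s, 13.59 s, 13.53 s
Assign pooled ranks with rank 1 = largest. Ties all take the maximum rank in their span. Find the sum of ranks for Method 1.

Sorted (descending): 13.64, 13.59, 13.59, 13.53, 13.24, 13.24, 10.78
The 2 values of 13.59 occupy positions 2–3 → each gets rank 3.
The 2 values of 13.24 occupy positions 5–6 → each gets rank 6.
Method 1 values → pooled ranks: 13.59→3, 10.78→7, 13.24→6
Rank sum = 3 + 7 + 6 = 16

16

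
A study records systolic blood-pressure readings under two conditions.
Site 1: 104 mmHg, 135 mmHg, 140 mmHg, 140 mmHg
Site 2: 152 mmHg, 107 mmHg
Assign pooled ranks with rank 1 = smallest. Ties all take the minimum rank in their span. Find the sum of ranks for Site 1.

12

Sorted (ascending): 104, 107, 135, 140, 140, 152
The 2 values of 140 occupy positions 4–5 → each gets rank 4.
Site 1 values → pooled ranks: 104→1, 135→3, 140→4, 140→4
Rank sum = 1 + 3 + 4 + 4 = 12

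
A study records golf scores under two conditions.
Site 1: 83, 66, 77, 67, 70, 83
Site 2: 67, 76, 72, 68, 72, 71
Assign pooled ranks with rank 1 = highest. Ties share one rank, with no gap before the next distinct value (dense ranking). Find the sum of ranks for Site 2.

31

Sorted (descending): 83, 83, 77, 76, 72, 72, 71, 70, 68, 67, 67, 66
The 2 values of 83 share dense rank 1.
The 2 values of 72 share dense rank 4.
The 2 values of 67 share dense rank 8.
Remaining distinct values take the next consecutive integers.
Site 2 values → pooled ranks: 67→8, 76→3, 72→4, 68→7, 72→4, 71→5
Rank sum = 8 + 3 + 4 + 7 + 4 + 5 = 31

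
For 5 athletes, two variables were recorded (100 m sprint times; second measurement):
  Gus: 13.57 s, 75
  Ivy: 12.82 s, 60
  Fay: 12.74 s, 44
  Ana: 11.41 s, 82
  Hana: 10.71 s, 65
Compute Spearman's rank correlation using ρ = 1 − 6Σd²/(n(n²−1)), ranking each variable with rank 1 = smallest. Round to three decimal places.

-0.100

Ranks of variable 1: 5, 4, 3, 2, 1
Ranks of variable 2: 4, 2, 1, 5, 3
d = r₁ − r₂: 1, 2, 2, -3, -2
d²: 1, 4, 4, 9, 4; Σd² = 22
ρ = 1 − 6·22/(5·24) = 1 − 132/120 = -0.100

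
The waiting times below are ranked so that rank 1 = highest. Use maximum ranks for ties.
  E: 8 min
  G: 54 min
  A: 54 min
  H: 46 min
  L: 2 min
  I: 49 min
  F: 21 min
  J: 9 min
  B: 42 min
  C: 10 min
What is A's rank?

Sorted (descending): 54, 54, 49, 46, 42, 21, 10, 9, 8, 2
The 2 values of 54 occupy positions 1–2 → each gets rank 2.
A has value 54 min → rank 2.

2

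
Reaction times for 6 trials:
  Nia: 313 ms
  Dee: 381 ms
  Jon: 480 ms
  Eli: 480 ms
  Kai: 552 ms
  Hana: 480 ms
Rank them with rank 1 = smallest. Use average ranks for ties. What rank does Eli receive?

Sorted (ascending): 313, 381, 480, 480, 480, 552
The 3 values of 480 occupy positions 3–5 → average rank 4.
Eli has value 480 ms → rank 4.

4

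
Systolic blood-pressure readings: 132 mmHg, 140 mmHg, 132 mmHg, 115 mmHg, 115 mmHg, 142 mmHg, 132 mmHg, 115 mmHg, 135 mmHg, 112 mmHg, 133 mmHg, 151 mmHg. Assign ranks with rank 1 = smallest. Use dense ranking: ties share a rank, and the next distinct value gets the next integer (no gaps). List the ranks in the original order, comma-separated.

3, 6, 3, 2, 2, 7, 3, 2, 5, 1, 4, 8

Sorted (ascending): 112, 115, 115, 115, 132, 132, 132, 133, 135, 140, 142, 151
The 3 values of 115 share dense rank 2.
The 3 values of 132 share dense rank 3.
Remaining distinct values take the next consecutive integers.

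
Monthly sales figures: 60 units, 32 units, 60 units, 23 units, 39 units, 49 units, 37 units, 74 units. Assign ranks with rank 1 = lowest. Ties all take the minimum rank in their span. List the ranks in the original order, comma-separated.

6, 2, 6, 1, 4, 5, 3, 8

Sorted (ascending): 23, 32, 37, 39, 49, 60, 60, 74
The 2 values of 60 occupy positions 6–7 → each gets rank 6.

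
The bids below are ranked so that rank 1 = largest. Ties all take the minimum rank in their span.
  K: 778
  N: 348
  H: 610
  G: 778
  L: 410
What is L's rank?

4

Sorted (descending): 778, 778, 610, 410, 348
The 2 values of 778 occupy positions 1–2 → each gets rank 1.
L has value 410 → rank 4.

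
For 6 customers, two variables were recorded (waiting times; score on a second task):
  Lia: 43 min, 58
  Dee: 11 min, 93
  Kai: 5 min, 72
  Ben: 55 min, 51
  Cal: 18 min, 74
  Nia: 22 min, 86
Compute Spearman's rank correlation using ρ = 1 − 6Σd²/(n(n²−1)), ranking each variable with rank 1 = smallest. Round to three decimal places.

Ranks of variable 1: 5, 2, 1, 6, 3, 4
Ranks of variable 2: 2, 6, 3, 1, 4, 5
d = r₁ − r₂: 3, -4, -2, 5, -1, -1
d²: 9, 16, 4, 25, 1, 1; Σd² = 56
ρ = 1 − 6·56/(6·35) = 1 − 336/210 = -0.600

-0.600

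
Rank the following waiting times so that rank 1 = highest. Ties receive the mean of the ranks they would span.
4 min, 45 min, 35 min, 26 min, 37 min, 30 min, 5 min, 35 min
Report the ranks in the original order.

8, 1, 3.5, 6, 2, 5, 7, 3.5

Sorted (descending): 45, 37, 35, 35, 30, 26, 5, 4
The 2 values of 35 occupy positions 3–4 → average rank (3+4)/2 = 3.5.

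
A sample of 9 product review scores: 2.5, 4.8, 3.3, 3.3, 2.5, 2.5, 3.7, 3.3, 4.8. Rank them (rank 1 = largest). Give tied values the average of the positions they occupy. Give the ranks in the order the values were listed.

Sorted (descending): 4.8, 4.8, 3.7, 3.3, 3.3, 3.3, 2.5, 2.5, 2.5
The 2 values of 4.8 occupy positions 1–2 → average rank (1+2)/2 = 1.5.
The 3 values of 3.3 occupy positions 4–6 → average rank 5.
The 3 values of 2.5 occupy positions 7–9 → average rank 8.

8, 1.5, 5, 5, 8, 8, 3, 5, 1.5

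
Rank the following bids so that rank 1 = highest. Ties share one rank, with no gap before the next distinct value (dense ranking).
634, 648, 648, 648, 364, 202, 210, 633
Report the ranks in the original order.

2, 1, 1, 1, 4, 6, 5, 3

Sorted (descending): 648, 648, 648, 634, 633, 364, 210, 202
The 3 values of 648 share dense rank 1.
Remaining distinct values take the next consecutive integers.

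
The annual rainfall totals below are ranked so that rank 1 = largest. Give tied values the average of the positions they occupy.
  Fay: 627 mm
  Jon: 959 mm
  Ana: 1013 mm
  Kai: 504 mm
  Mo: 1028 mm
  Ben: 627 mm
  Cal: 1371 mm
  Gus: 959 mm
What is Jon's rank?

Sorted (descending): 1371, 1028, 1013, 959, 959, 627, 627, 504
The 2 values of 959 occupy positions 4–5 → average rank (4+5)/2 = 4.5.
The 2 values of 627 occupy positions 6–7 → average rank (6+7)/2 = 6.5.
Jon has value 959 mm → rank 4.5.

4.5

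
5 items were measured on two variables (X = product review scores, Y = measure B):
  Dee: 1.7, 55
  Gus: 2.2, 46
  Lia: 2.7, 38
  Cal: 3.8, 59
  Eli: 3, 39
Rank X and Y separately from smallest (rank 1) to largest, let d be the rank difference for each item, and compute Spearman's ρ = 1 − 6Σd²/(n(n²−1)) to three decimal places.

0.100

Ranks of variable 1: 1, 2, 3, 5, 4
Ranks of variable 2: 4, 3, 1, 5, 2
d = r₁ − r₂: -3, -1, 2, 0, 2
d²: 9, 1, 4, 0, 4; Σd² = 18
ρ = 1 − 6·18/(5·24) = 1 − 108/120 = 0.100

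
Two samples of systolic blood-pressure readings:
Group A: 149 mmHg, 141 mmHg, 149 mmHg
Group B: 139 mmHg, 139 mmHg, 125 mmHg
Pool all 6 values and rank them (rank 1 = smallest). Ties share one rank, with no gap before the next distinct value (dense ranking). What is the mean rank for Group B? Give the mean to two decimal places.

1.67

Sorted (ascending): 125, 139, 139, 141, 149, 149
The 2 values of 139 share dense rank 2.
The 2 values of 149 share dense rank 4.
Remaining distinct values take the next consecutive integers.
Group B values → pooled ranks: 139→2, 139→2, 125→1
Mean rank = (2 + 2 + 1) / 3 = 1.67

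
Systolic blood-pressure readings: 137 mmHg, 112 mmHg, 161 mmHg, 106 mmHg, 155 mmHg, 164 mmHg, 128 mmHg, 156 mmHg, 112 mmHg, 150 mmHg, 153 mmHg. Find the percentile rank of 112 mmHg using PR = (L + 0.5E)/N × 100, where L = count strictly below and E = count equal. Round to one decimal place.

N = 11.
Strictly below 112: 1. Equal to 112: 2.
PR = (1 + 0.5·2)/11 × 100 = 18.2

18.2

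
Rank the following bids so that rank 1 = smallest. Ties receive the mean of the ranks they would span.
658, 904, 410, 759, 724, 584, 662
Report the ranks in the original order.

3, 7, 1, 6, 5, 2, 4

Sorted (ascending): 410, 584, 658, 662, 724, 759, 904
No ties — each value takes its position as its rank.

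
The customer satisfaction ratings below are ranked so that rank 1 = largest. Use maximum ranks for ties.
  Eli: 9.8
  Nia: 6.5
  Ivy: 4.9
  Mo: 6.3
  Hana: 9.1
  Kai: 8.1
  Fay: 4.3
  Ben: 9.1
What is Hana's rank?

Sorted (descending): 9.8, 9.1, 9.1, 8.1, 6.5, 6.3, 4.9, 4.3
The 2 values of 9.1 occupy positions 2–3 → each gets rank 3.
Hana has value 9.1 → rank 3.

3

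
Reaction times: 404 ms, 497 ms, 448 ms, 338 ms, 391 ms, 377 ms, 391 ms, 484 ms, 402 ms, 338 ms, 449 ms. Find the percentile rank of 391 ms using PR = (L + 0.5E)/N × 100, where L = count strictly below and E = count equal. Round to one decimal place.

N = 11.
Strictly below 391: 3. Equal to 391: 2.
PR = (3 + 0.5·2)/11 × 100 = 36.4

36.4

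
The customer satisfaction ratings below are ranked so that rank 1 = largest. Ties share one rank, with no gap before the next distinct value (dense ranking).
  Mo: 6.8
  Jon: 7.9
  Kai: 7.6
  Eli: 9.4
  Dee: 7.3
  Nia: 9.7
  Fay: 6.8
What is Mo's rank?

6

Sorted (descending): 9.7, 9.4, 7.9, 7.6, 7.3, 6.8, 6.8
The 2 values of 6.8 share dense rank 6.
Remaining distinct values take the next consecutive integers.
Mo has value 6.8 → rank 6.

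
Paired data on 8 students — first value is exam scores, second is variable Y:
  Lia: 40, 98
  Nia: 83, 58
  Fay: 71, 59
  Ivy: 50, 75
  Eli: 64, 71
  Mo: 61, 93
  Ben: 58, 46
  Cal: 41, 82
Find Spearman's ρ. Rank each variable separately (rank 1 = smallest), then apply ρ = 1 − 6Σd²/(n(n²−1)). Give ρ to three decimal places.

Ranks of variable 1: 1, 8, 7, 3, 6, 5, 4, 2
Ranks of variable 2: 8, 2, 3, 5, 4, 7, 1, 6
d = r₁ − r₂: -7, 6, 4, -2, 2, -2, 3, -4
d²: 49, 36, 16, 4, 4, 4, 9, 16; Σd² = 138
ρ = 1 − 6·138/(8·63) = 1 − 828/504 = -0.643

-0.643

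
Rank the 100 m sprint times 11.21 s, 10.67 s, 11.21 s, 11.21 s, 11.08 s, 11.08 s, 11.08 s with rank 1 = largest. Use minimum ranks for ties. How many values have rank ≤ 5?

6

Sorted (descending): 11.21, 11.21, 11.21, 11.08, 11.08, 11.08, 10.67
The 3 values of 11.21 occupy positions 1–3 → each gets rank 1.
The 3 values of 11.08 occupy positions 4–6 → each gets rank 4.
Ranks ≤ 5: {1, 1, 1, 4, 4, 4} → 6 values.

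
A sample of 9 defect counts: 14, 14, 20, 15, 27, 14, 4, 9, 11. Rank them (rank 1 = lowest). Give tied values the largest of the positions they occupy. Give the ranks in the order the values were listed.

Sorted (ascending): 4, 9, 11, 14, 14, 14, 15, 20, 27
The 3 values of 14 occupy positions 4–6 → each gets rank 6.

6, 6, 8, 7, 9, 6, 1, 2, 3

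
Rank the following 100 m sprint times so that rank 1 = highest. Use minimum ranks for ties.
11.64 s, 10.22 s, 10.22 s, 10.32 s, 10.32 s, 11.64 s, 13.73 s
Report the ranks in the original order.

Sorted (descending): 13.73, 11.64, 11.64, 10.32, 10.32, 10.22, 10.22
The 2 values of 11.64 occupy positions 2–3 → each gets rank 2.
The 2 values of 10.32 occupy positions 4–5 → each gets rank 4.
The 2 values of 10.22 occupy positions 6–7 → each gets rank 6.

2, 6, 6, 4, 4, 2, 1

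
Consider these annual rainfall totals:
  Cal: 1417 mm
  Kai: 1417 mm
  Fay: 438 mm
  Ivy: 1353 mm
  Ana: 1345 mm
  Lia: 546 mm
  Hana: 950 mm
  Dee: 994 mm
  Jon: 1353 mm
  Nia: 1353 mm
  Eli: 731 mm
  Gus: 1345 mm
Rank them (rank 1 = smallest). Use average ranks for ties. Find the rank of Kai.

Sorted (ascending): 438, 546, 731, 950, 994, 1345, 1345, 1353, 1353, 1353, 1417, 1417
The 2 values of 1345 occupy positions 6–7 → average rank (6+7)/2 = 6.5.
The 3 values of 1353 occupy positions 8–10 → average rank 9.
The 2 values of 1417 occupy positions 11–12 → average rank (11+12)/2 = 11.5.
Kai has value 1417 mm → rank 11.5.

11.5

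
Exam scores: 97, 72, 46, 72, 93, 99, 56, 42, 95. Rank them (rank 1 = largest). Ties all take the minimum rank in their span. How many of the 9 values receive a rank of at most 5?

6

Sorted (descending): 99, 97, 95, 93, 72, 72, 56, 46, 42
The 2 values of 72 occupy positions 5–6 → each gets rank 5.
Ranks ≤ 5: {1, 2, 3, 4, 5, 5} → 6 values.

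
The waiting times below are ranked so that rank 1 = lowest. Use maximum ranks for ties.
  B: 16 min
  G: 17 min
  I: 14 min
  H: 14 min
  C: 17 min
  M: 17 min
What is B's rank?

Sorted (ascending): 14, 14, 16, 17, 17, 17
The 2 values of 14 occupy positions 1–2 → each gets rank 2.
The 3 values of 17 occupy positions 4–6 → each gets rank 6.
B has value 16 min → rank 3.

3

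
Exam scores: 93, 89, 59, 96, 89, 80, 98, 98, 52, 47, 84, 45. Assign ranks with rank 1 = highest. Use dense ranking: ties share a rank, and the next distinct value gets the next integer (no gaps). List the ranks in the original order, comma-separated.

3, 4, 7, 2, 4, 6, 1, 1, 8, 9, 5, 10

Sorted (descending): 98, 98, 96, 93, 89, 89, 84, 80, 59, 52, 47, 45
The 2 values of 98 share dense rank 1.
The 2 values of 89 share dense rank 4.
Remaining distinct values take the next consecutive integers.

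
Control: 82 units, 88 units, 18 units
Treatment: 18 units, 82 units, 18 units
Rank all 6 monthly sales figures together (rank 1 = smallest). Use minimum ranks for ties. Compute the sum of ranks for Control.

11

Sorted (ascending): 18, 18, 18, 82, 82, 88
The 3 values of 18 occupy positions 1–3 → each gets rank 1.
The 2 values of 82 occupy positions 4–5 → each gets rank 4.
Control values → pooled ranks: 82→4, 88→6, 18→1
Rank sum = 4 + 6 + 1 = 11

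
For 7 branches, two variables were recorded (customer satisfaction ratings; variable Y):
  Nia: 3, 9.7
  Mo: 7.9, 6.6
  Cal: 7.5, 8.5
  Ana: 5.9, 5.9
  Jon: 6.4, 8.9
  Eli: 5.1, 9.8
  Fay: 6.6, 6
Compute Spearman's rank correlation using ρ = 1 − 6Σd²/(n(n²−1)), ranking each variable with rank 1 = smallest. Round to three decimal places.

-0.500

Ranks of variable 1: 1, 7, 6, 3, 4, 2, 5
Ranks of variable 2: 6, 3, 4, 1, 5, 7, 2
d = r₁ − r₂: -5, 4, 2, 2, -1, -5, 3
d²: 25, 16, 4, 4, 1, 25, 9; Σd² = 84
ρ = 1 − 6·84/(7·48) = 1 − 504/336 = -0.500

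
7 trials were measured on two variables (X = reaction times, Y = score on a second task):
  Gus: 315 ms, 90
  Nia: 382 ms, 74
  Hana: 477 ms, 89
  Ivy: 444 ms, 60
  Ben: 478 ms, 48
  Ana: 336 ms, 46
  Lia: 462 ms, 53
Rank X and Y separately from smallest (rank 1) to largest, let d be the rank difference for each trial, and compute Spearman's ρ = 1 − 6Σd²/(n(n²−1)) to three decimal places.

-0.250

Ranks of variable 1: 1, 3, 6, 4, 7, 2, 5
Ranks of variable 2: 7, 5, 6, 4, 2, 1, 3
d = r₁ − r₂: -6, -2, 0, 0, 5, 1, 2
d²: 36, 4, 0, 0, 25, 1, 4; Σd² = 70
ρ = 1 − 6·70/(7·48) = 1 − 420/336 = -0.250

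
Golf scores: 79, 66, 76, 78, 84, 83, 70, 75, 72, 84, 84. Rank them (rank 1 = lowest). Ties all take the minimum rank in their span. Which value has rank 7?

Sorted (ascending): 66, 70, 72, 75, 76, 78, 79, 83, 84, 84, 84
The 3 values of 84 occupy positions 9–11 → each gets rank 9.
Rank 7 → value 79.

79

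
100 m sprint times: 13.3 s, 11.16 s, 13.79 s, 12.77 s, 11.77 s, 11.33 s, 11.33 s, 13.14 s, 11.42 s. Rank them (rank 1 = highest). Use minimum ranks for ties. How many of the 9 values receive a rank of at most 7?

8

Sorted (descending): 13.79, 13.3, 13.14, 12.77, 11.77, 11.42, 11.33, 11.33, 11.16
The 2 values of 11.33 occupy positions 7–8 → each gets rank 7.
Ranks ≤ 7: {1, 2, 3, 4, 5, 6, 7, 7} → 8 values.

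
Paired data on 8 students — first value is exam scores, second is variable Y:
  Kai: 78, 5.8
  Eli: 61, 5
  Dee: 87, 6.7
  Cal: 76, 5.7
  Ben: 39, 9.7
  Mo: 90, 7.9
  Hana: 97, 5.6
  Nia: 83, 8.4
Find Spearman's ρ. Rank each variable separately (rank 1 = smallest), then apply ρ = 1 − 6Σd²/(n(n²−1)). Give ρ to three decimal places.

Ranks of variable 1: 4, 2, 6, 3, 1, 7, 8, 5
Ranks of variable 2: 4, 1, 5, 3, 8, 6, 2, 7
d = r₁ − r₂: 0, 1, 1, 0, -7, 1, 6, -2
d²: 0, 1, 1, 0, 49, 1, 36, 4; Σd² = 92
ρ = 1 − 6·92/(8·63) = 1 − 552/504 = -0.095

-0.095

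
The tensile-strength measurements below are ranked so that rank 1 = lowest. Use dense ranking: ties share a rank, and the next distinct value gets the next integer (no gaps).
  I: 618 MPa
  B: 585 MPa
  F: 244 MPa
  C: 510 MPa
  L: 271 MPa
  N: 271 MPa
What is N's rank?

Sorted (ascending): 244, 271, 271, 510, 585, 618
The 2 values of 271 share dense rank 2.
Remaining distinct values take the next consecutive integers.
N has value 271 MPa → rank 2.

2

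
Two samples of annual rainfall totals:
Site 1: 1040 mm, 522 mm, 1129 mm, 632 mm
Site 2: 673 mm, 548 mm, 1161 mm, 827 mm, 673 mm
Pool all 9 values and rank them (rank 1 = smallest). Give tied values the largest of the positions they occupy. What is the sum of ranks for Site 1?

Sorted (ascending): 522, 548, 632, 673, 673, 827, 1040, 1129, 1161
The 2 values of 673 occupy positions 4–5 → each gets rank 5.
Site 1 values → pooled ranks: 1040→7, 522→1, 1129→8, 632→3
Rank sum = 7 + 1 + 8 + 3 = 19

19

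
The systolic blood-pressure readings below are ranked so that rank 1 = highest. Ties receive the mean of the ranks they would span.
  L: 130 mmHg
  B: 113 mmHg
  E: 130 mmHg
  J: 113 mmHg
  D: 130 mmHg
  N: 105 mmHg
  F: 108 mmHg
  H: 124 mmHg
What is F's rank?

Sorted (descending): 130, 130, 130, 124, 113, 113, 108, 105
The 3 values of 130 occupy positions 1–3 → average rank 2.
The 2 values of 113 occupy positions 5–6 → average rank (5+6)/2 = 5.5.
F has value 108 mmHg → rank 7.

7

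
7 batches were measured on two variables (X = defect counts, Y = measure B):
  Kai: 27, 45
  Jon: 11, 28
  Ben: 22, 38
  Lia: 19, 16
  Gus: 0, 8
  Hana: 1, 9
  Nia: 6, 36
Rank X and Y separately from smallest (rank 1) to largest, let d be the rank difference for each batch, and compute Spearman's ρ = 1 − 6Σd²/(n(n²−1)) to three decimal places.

Ranks of variable 1: 7, 4, 6, 5, 1, 2, 3
Ranks of variable 2: 7, 4, 6, 3, 1, 2, 5
d = r₁ − r₂: 0, 0, 0, 2, 0, 0, -2
d²: 0, 0, 0, 4, 0, 0, 4; Σd² = 8
ρ = 1 − 6·8/(7·48) = 1 − 48/336 = 0.857

0.857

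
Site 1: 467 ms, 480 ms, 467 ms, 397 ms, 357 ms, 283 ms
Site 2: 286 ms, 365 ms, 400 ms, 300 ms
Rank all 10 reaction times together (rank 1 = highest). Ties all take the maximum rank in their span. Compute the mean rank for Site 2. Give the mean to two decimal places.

Sorted (descending): 480, 467, 467, 400, 397, 365, 357, 300, 286, 283
The 2 values of 467 occupy positions 2–3 → each gets rank 3.
Site 2 values → pooled ranks: 286→9, 365→6, 400→4, 300→8
Mean rank = (9 + 6 + 4 + 8) / 4 = 6.75

6.75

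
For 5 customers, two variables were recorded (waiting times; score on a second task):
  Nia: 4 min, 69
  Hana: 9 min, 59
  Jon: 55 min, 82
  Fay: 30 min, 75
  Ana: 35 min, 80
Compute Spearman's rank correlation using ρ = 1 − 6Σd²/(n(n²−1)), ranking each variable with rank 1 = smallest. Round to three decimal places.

0.900

Ranks of variable 1: 1, 2, 5, 3, 4
Ranks of variable 2: 2, 1, 5, 3, 4
d = r₁ − r₂: -1, 1, 0, 0, 0
d²: 1, 1, 0, 0, 0; Σd² = 2
ρ = 1 − 6·2/(5·24) = 1 − 12/120 = 0.900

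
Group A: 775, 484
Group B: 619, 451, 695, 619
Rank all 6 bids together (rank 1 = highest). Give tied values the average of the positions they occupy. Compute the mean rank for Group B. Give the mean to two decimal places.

3.75

Sorted (descending): 775, 695, 619, 619, 484, 451
The 2 values of 619 occupy positions 3–4 → average rank (3+4)/2 = 3.5.
Group B values → pooled ranks: 619→3.5, 451→6, 695→2, 619→3.5
Mean rank = (3.5 + 6 + 2 + 3.5) / 4 = 3.75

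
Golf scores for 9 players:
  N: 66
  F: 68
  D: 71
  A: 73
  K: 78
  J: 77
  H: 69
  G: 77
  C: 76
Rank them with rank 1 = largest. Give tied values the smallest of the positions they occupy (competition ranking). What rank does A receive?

Sorted (descending): 78, 77, 77, 76, 73, 71, 69, 68, 66
The 2 values of 77 occupy positions 2–3 → each gets rank 2.
A has value 73 → rank 5.

5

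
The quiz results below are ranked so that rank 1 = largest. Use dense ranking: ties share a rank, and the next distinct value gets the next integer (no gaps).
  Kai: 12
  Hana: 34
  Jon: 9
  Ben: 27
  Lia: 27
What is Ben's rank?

2

Sorted (descending): 34, 27, 27, 12, 9
The 2 values of 27 share dense rank 2.
Remaining distinct values take the next consecutive integers.
Ben has value 27 → rank 2.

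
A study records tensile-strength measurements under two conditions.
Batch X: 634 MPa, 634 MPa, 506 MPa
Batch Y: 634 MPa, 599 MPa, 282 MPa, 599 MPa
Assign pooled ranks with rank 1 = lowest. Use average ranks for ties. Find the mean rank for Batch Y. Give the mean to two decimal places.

3.50

Sorted (ascending): 282, 506, 599, 599, 634, 634, 634
The 2 values of 599 occupy positions 3–4 → average rank (3+4)/2 = 3.5.
The 3 values of 634 occupy positions 5–7 → average rank 6.
Batch Y values → pooled ranks: 634→6, 599→3.5, 282→1, 599→3.5
Mean rank = (6 + 3.5 + 1 + 3.5) / 4 = 3.50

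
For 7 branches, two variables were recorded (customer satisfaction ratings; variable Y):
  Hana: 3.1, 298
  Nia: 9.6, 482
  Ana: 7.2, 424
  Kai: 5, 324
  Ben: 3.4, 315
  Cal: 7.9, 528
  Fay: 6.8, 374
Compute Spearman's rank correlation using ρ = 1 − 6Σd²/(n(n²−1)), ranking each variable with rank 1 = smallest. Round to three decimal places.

0.964

Ranks of variable 1: 1, 7, 5, 3, 2, 6, 4
Ranks of variable 2: 1, 6, 5, 3, 2, 7, 4
d = r₁ − r₂: 0, 1, 0, 0, 0, -1, 0
d²: 0, 1, 0, 0, 0, 1, 0; Σd² = 2
ρ = 1 − 6·2/(7·48) = 1 − 12/336 = 0.964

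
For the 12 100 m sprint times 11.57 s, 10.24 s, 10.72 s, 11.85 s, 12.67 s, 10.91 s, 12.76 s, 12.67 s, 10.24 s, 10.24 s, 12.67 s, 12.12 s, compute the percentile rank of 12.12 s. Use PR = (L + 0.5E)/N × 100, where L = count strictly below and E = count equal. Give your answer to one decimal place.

62.5

N = 12.
Strictly below 12.12: 7. Equal to 12.12: 1.
PR = (7 + 0.5·1)/12 × 100 = 62.5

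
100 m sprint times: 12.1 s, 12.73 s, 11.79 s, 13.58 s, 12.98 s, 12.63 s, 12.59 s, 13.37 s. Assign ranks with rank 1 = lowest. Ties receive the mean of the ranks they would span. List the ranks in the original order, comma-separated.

2, 5, 1, 8, 6, 4, 3, 7

Sorted (ascending): 11.79, 12.1, 12.59, 12.63, 12.73, 12.98, 13.37, 13.58
No ties — each value takes its position as its rank.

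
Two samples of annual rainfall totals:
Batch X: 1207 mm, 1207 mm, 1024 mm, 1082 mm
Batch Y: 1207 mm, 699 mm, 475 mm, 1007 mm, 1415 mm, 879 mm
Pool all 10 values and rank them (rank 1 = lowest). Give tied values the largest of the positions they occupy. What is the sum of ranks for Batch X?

29

Sorted (ascending): 475, 699, 879, 1007, 1024, 1082, 1207, 1207, 1207, 1415
The 3 values of 1207 occupy positions 7–9 → each gets rank 9.
Batch X values → pooled ranks: 1207→9, 1207→9, 1024→5, 1082→6
Rank sum = 9 + 9 + 5 + 6 = 29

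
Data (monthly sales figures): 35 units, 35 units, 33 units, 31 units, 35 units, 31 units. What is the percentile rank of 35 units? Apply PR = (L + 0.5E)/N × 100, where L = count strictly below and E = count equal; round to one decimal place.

N = 6.
Strictly below 35: 3. Equal to 35: 3.
PR = (3 + 0.5·3)/6 × 100 = 75.0

75.0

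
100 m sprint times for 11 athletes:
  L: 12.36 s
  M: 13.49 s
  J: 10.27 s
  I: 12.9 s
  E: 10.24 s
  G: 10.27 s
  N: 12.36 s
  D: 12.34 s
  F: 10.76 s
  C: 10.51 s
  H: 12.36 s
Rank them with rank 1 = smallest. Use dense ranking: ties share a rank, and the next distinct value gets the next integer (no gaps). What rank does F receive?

Sorted (ascending): 10.24, 10.27, 10.27, 10.51, 10.76, 12.34, 12.36, 12.36, 12.36, 12.9, 13.49
The 2 values of 10.27 share dense rank 2.
The 3 values of 12.36 share dense rank 6.
Remaining distinct values take the next consecutive integers.
F has value 10.76 s → rank 4.

4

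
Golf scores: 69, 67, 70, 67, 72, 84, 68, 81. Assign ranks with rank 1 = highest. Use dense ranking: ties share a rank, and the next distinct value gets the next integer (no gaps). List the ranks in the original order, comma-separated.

5, 7, 4, 7, 3, 1, 6, 2

Sorted (descending): 84, 81, 72, 70, 69, 68, 67, 67
The 2 values of 67 share dense rank 7.
Remaining distinct values take the next consecutive integers.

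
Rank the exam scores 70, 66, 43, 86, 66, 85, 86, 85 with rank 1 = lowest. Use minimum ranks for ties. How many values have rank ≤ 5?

Sorted (ascending): 43, 66, 66, 70, 85, 85, 86, 86
The 2 values of 66 occupy positions 2–3 → each gets rank 2.
The 2 values of 85 occupy positions 5–6 → each gets rank 5.
The 2 values of 86 occupy positions 7–8 → each gets rank 7.
Ranks ≤ 5: {1, 2, 2, 4, 5, 5} → 6 values.

6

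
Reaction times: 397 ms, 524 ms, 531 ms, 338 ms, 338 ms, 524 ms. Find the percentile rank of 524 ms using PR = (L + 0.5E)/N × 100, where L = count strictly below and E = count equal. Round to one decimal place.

N = 6.
Strictly below 524: 3. Equal to 524: 2.
PR = (3 + 0.5·2)/6 × 100 = 66.7

66.7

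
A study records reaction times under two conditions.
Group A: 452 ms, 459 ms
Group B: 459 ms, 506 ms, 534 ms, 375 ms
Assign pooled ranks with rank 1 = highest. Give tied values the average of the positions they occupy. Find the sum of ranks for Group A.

Sorted (descending): 534, 506, 459, 459, 452, 375
The 2 values of 459 occupy positions 3–4 → average rank (3+4)/2 = 3.5.
Group A values → pooled ranks: 452→5, 459→3.5
Rank sum = 5 + 3.5 = 8.5

8.5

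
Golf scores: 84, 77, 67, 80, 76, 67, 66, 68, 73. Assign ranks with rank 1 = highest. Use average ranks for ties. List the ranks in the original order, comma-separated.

Sorted (descending): 84, 80, 77, 76, 73, 68, 67, 67, 66
The 2 values of 67 occupy positions 7–8 → average rank (7+8)/2 = 7.5.

1, 3, 7.5, 2, 4, 7.5, 9, 6, 5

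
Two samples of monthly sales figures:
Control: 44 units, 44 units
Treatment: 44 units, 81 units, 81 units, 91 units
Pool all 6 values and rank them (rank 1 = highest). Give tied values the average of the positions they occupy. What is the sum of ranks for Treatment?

11

Sorted (descending): 91, 81, 81, 44, 44, 44
The 2 values of 81 occupy positions 2–3 → average rank (2+3)/2 = 2.5.
The 3 values of 44 occupy positions 4–6 → average rank 5.
Treatment values → pooled ranks: 44→5, 81→2.5, 81→2.5, 91→1
Rank sum = 5 + 2.5 + 2.5 + 1 = 11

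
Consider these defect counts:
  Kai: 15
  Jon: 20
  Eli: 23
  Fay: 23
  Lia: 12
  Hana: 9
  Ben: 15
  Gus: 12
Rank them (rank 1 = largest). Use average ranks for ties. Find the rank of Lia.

Sorted (descending): 23, 23, 20, 15, 15, 12, 12, 9
The 2 values of 23 occupy positions 1–2 → average rank (1+2)/2 = 1.5.
The 2 values of 15 occupy positions 4–5 → average rank (4+5)/2 = 4.5.
The 2 values of 12 occupy positions 6–7 → average rank (6+7)/2 = 6.5.
Lia has value 12 → rank 6.5.

6.5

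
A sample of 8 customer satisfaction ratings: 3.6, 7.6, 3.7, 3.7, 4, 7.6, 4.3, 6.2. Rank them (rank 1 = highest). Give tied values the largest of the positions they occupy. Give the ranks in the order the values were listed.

Sorted (descending): 7.6, 7.6, 6.2, 4.3, 4, 3.7, 3.7, 3.6
The 2 values of 7.6 occupy positions 1–2 → each gets rank 2.
The 2 values of 3.7 occupy positions 6–7 → each gets rank 7.

8, 2, 7, 7, 5, 2, 4, 3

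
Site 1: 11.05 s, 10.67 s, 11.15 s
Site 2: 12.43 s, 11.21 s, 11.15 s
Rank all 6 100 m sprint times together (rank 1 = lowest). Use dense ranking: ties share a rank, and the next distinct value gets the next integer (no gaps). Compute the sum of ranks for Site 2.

12

Sorted (ascending): 10.67, 11.05, 11.15, 11.15, 11.21, 12.43
The 2 values of 11.15 share dense rank 3.
Remaining distinct values take the next consecutive integers.
Site 2 values → pooled ranks: 12.43→5, 11.21→4, 11.15→3
Rank sum = 5 + 4 + 3 = 12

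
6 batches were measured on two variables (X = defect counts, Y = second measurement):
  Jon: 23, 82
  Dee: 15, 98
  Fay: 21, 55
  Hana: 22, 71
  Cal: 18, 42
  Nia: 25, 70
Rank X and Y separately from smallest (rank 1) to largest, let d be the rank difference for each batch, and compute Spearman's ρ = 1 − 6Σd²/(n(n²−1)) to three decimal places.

Ranks of variable 1: 5, 1, 3, 4, 2, 6
Ranks of variable 2: 5, 6, 2, 4, 1, 3
d = r₁ − r₂: 0, -5, 1, 0, 1, 3
d²: 0, 25, 1, 0, 1, 9; Σd² = 36
ρ = 1 − 6·36/(6·35) = 1 − 216/210 = -0.029

-0.029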